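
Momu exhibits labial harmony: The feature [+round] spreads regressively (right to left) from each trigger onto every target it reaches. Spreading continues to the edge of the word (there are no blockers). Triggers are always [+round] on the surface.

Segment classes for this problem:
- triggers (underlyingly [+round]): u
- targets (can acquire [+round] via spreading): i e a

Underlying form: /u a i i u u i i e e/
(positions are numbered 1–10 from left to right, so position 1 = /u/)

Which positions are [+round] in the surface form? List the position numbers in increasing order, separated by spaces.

From /u/ at 1 leftward: word edge.
From /u/ at 5 leftward: 4 /i/ → [+round]; 3 /i/ → [+round]; 2 /a/ → [+round]; 1 /u/ is itself a trigger — this domain ends here.
From /u/ at 6 leftward: 5 /u/ is itself a trigger — this domain ends here.
Targets with no active source: positions 7 8 9 10 stay [-round].

1 2 3 4 5 6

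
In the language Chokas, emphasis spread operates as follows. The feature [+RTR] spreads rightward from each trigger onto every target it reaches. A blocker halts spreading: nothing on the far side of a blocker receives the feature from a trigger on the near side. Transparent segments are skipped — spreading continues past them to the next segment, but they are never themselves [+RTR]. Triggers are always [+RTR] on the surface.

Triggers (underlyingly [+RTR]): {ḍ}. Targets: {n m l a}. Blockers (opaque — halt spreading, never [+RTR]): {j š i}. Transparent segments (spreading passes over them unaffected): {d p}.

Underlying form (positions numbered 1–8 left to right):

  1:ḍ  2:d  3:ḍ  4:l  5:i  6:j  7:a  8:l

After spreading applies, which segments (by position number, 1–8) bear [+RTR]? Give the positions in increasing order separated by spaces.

From /ḍ/ at 1 rightward: 2 /d/ transparent; 3 /ḍ/ is itself a trigger — this domain ends here.
From /ḍ/ at 3 rightward: 4 /l/ → [+RTR]; 5 /i/ blocks.
Targets with no active source: positions 7 8 stay [-emphatic].

1 3 4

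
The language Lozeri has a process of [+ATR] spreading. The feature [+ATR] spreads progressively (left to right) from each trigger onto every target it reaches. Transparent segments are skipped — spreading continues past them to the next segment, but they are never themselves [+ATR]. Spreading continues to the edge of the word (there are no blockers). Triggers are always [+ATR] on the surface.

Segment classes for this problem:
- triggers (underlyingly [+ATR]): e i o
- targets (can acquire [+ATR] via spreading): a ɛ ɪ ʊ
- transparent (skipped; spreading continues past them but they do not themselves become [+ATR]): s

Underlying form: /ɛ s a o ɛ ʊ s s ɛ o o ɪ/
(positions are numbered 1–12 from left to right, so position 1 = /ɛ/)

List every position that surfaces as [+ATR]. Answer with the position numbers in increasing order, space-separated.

4 5 6 9 10 11 12

From /o/ at 4 rightward: 5 /ɛ/ → [+ATR]; 6 /ʊ/ → [+ATR]; 7 /s/ transparent; 8 /s/ transparent; 9 /ɛ/ → [+ATR]; 10 /o/ is itself a trigger — this domain ends here.
From /o/ at 10 rightward: 11 /o/ is itself a trigger — this domain ends here.
From /o/ at 11 rightward: 12 /ɪ/ → [+ATR]; word edge.
Targets with no active source: positions 1 3 stay [-ATR].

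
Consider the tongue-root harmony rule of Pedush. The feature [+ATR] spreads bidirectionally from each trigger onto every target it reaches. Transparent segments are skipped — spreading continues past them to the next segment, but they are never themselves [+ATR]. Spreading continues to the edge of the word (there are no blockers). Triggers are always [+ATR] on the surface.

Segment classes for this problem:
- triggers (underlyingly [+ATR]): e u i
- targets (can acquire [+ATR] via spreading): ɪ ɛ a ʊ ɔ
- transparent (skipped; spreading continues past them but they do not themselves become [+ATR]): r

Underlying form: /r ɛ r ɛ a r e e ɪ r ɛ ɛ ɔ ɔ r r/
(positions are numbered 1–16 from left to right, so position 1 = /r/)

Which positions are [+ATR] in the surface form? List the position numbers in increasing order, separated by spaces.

2 4 5 7 8 9 11 12 13 14

From /e/ at 7 rightward: 8 /e/ is itself a trigger — this domain ends here.
From /e/ at 7 leftward: 6 /r/ transparent; 5 /a/ → [+ATR]; 4 /ɛ/ → [+ATR]; 3 /r/ transparent; 2 /ɛ/ → [+ATR]; 1 /r/ transparent; word edge.
From /e/ at 8 rightward: 9 /ɪ/ → [+ATR]; 10 /r/ transparent; 11 /ɛ/ → [+ATR]; 12 /ɛ/ → [+ATR]; 13 /ɔ/ → [+ATR]; 14 /ɔ/ → [+ATR]; 15 /r/ transparent; 16 /r/ transparent; word edge.
From /e/ at 8 leftward: 7 /e/ is itself a trigger — this domain ends here.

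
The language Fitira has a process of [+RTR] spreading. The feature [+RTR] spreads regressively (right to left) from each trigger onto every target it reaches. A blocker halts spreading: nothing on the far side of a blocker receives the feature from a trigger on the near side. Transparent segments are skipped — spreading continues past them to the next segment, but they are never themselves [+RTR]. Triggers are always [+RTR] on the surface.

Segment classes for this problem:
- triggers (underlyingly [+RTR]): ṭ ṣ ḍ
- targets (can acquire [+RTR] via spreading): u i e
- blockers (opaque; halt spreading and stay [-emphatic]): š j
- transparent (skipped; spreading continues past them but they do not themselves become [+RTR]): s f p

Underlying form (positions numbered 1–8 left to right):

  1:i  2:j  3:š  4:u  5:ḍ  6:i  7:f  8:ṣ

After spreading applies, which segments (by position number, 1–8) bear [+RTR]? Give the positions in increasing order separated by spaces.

4 5 6 8

From /ḍ/ at 5 leftward: 4 /u/ → [+RTR]; 3 /š/ blocks.
From /ṣ/ at 8 leftward: 7 /f/ transparent; 6 /i/ → [+RTR]; 5 /ḍ/ is itself a trigger — this domain ends here.
Target with no active source: position 1 stays [-emphatic].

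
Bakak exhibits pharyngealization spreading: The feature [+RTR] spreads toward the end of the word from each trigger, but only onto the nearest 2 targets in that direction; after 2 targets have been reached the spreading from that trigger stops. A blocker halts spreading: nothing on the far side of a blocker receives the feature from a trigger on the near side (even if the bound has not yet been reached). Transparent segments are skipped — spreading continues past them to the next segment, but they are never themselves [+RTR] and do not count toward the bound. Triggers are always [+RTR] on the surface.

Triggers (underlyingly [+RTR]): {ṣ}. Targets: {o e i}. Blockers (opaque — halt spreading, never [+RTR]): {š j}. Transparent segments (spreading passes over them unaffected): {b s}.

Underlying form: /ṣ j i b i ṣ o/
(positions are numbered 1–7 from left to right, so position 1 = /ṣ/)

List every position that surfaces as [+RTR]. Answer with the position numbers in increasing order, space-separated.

1 6 7

From /ṣ/ at 1 rightward: 2 /j/ blocks.
From /ṣ/ at 6 rightward: 7 /o/ → [+RTR]; word edge.
Targets with no active source: positions 3 5 stay [-emphatic].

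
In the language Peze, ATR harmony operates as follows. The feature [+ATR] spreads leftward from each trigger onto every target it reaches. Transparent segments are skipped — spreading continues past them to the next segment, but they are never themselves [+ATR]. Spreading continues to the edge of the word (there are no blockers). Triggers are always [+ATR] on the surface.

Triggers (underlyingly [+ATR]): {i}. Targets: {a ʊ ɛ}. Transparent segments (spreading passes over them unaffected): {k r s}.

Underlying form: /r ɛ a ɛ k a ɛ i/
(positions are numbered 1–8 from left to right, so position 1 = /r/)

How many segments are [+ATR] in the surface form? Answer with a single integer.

From /i/ at 8 leftward: 7 /ɛ/ → [+ATR]; 6 /a/ → [+ATR]; 5 /k/ transparent; 4 /ɛ/ → [+ATR]; 3 /a/ → [+ATR]; 2 /ɛ/ → [+ATR]; 1 /r/ transparent; word edge.
[+ATR] positions on the surface: 2 3 4 6 7 8.

6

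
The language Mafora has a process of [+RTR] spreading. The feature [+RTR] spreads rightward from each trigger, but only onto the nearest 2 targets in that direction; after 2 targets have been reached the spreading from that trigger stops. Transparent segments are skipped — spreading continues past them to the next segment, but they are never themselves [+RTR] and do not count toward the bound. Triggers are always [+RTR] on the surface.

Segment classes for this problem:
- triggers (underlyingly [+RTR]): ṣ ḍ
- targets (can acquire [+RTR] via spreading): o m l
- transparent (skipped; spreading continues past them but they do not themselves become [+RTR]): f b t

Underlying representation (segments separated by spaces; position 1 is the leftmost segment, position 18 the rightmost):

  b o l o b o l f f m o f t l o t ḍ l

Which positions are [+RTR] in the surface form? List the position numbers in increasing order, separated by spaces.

17 18

From /ḍ/ at 17 rightward: 18 /l/ → [+RTR]; word edge.
Targets with no active source: positions 2 3 4 6 7 10 11 14 15 stay [-emphatic].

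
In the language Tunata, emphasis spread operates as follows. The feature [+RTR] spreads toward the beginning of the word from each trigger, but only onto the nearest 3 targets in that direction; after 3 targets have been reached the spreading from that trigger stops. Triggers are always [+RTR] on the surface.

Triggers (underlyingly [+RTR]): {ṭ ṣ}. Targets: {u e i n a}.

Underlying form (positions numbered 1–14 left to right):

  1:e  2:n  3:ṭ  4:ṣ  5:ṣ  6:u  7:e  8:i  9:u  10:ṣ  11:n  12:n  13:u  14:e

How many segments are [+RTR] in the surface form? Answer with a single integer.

9

From /ṭ/ at 3 leftward: 2 /n/ → [+RTR]; 1 /e/ → [+RTR]; word edge.
From /ṣ/ at 4 leftward: 3 /ṭ/ is itself a trigger — this domain ends here.
From /ṣ/ at 5 leftward: 4 /ṣ/ is itself a trigger — this domain ends here.
From /ṣ/ at 10 leftward: 9 /u/ → [+RTR]; 8 /i/ → [+RTR]; 7 /e/ → [+RTR]; bound reached.
Targets with no active source: positions 6 11 12 13 14 stay [-emphatic].
[+RTR] positions on the surface: 1 2 3 4 5 7 8 9 10.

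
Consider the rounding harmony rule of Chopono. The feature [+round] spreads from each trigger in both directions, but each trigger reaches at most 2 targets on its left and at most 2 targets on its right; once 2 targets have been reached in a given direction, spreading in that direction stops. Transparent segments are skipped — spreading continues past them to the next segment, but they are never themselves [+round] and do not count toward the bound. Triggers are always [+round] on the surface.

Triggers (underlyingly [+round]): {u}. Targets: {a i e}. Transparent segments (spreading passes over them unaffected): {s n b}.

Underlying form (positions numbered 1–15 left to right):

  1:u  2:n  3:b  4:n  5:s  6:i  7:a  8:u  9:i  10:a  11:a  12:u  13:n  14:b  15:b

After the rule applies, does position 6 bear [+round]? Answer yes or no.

yes

From /u/ at 1 rightward: 2 /n/ transparent; 3 /b/ transparent; 4 /n/ transparent; 5 /s/ transparent; 6 /i/ → [+round]; 7 /a/ → [+round]; bound reached.
From /u/ at 1 leftward: word edge.
From /u/ at 8 rightward: 9 /i/ → [+round]; 10 /a/ → [+round]; bound reached.
From /u/ at 8 leftward: 7 /a/ → [+round]; 6 /i/ → [+round]; bound reached.
From /u/ at 12 rightward: 13 /n/ transparent; 14 /b/ transparent; 15 /b/ transparent; word edge.
From /u/ at 12 leftward: 11 /a/ → [+round]; 10 /a/ → [+round]; bound reached.
[+round] positions on the surface: 1 6 7 8 9 10 11 12.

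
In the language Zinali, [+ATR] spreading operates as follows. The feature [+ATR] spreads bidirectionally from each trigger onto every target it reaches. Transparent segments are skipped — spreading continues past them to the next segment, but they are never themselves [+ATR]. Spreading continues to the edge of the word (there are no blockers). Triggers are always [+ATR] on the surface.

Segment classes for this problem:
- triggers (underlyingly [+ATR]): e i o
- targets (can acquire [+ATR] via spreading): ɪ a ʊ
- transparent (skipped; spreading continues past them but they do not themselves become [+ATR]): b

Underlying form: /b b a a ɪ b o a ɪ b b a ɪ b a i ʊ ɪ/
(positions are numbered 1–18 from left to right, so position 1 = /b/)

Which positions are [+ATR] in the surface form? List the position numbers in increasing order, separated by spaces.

3 4 5 7 8 9 12 13 15 16 17 18

From /o/ at 7 rightward: 8 /a/ → [+ATR]; 9 /ɪ/ → [+ATR]; 10 /b/ transparent; 11 /b/ transparent; 12 /a/ → [+ATR]; 13 /ɪ/ → [+ATR]; 14 /b/ transparent; 15 /a/ → [+ATR]; 16 /i/ is itself a trigger — this domain ends here.
From /o/ at 7 leftward: 6 /b/ transparent; 5 /ɪ/ → [+ATR]; 4 /a/ → [+ATR]; 3 /a/ → [+ATR]; 2 /b/ transparent; 1 /b/ transparent; word edge.
From /i/ at 16 rightward: 17 /ʊ/ → [+ATR]; 18 /ɪ/ → [+ATR]; word edge.
From /i/ at 16 leftward: 15 /a/ → [+ATR]; 14 /b/ transparent; 13 /ɪ/ → [+ATR]; 12 /a/ → [+ATR]; 11 /b/ transparent; 10 /b/ transparent; 9 /ɪ/ → [+ATR]; 8 /a/ → [+ATR]; 7 /o/ is itself a trigger — this domain ends here.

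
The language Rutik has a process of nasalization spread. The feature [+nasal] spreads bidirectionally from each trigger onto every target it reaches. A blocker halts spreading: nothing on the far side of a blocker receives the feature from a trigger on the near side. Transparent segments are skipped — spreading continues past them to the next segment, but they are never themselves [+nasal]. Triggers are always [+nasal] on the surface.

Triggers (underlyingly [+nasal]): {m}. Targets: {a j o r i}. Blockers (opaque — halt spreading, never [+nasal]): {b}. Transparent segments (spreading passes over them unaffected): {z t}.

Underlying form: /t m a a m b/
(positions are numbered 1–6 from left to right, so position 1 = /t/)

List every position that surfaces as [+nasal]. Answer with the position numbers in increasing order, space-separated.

From /m/ at 2 rightward: 3 /a/ → [+nasal]; 4 /a/ → [+nasal]; 5 /m/ is itself a trigger — this domain ends here.
From /m/ at 2 leftward: 1 /t/ transparent; word edge.
From /m/ at 5 rightward: 6 /b/ blocks.
From /m/ at 5 leftward: 4 /a/ → [+nasal]; 3 /a/ → [+nasal]; 2 /m/ is itself a trigger — this domain ends here.

2 3 4 5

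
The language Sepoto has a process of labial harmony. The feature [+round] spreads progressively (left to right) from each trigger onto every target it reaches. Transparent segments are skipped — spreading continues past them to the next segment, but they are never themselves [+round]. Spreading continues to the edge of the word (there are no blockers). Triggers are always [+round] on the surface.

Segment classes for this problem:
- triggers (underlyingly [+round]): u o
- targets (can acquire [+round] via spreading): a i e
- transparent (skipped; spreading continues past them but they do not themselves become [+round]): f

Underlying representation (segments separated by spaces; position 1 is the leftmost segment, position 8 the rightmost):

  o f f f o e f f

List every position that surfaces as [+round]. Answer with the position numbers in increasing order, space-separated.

From /o/ at 1 rightward: 2 /f/ transparent; 3 /f/ transparent; 4 /f/ transparent; 5 /o/ is itself a trigger — this domain ends here.
From /o/ at 5 rightward: 6 /e/ → [+round]; 7 /f/ transparent; 8 /f/ transparent; word edge.

1 5 6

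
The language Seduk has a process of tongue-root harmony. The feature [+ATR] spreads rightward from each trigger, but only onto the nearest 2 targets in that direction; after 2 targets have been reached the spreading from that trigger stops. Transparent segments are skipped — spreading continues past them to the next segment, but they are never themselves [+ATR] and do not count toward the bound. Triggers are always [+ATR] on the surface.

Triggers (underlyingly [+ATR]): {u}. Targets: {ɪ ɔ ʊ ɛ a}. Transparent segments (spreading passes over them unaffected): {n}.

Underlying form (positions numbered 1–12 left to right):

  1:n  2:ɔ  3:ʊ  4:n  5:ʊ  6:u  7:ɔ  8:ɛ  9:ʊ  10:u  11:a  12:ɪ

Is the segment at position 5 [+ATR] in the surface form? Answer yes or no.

From /u/ at 6 rightward: 7 /ɔ/ → [+ATR]; 8 /ɛ/ → [+ATR]; bound reached.
From /u/ at 10 rightward: 11 /a/ → [+ATR]; 12 /ɪ/ → [+ATR]; bound reached.
Targets with no active source: positions 2 3 5 9 stay [-ATR].
[+ATR] positions on the surface: 6 7 8 10 11 12.

no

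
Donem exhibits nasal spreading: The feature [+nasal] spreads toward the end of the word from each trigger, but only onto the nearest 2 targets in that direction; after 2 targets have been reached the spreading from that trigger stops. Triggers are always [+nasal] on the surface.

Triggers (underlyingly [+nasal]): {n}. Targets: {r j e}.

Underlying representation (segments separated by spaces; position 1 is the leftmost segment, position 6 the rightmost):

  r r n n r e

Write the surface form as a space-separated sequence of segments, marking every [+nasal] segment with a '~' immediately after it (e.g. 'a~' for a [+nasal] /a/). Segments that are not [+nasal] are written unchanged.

r r n~ n~ r~ e~

From /n/ at 3 rightward: 4 /n/ is itself a trigger — this domain ends here.
From /n/ at 4 rightward: 5 /r/ → [+nasal]; 6 /e/ → [+nasal]; bound reached.
Targets with no active source: positions 1 2 stay [-nasal].
[+nasal] positions on the surface: 3 4 5 6.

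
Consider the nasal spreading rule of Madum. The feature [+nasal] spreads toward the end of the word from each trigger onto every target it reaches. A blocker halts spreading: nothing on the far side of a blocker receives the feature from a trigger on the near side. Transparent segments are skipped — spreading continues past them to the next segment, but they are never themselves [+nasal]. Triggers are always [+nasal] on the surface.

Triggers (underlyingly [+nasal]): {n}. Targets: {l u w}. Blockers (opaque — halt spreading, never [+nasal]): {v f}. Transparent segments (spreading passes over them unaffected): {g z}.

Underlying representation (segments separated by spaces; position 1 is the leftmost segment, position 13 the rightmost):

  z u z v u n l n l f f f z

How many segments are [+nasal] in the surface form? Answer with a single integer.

From /n/ at 6 rightward: 7 /l/ → [+nasal]; 8 /n/ is itself a trigger — this domain ends here.
From /n/ at 8 rightward: 9 /l/ → [+nasal]; 10 /f/ blocks.
Targets with no active source: positions 2 5 stay [-nasal].
[+nasal] positions on the surface: 6 7 8 9.

4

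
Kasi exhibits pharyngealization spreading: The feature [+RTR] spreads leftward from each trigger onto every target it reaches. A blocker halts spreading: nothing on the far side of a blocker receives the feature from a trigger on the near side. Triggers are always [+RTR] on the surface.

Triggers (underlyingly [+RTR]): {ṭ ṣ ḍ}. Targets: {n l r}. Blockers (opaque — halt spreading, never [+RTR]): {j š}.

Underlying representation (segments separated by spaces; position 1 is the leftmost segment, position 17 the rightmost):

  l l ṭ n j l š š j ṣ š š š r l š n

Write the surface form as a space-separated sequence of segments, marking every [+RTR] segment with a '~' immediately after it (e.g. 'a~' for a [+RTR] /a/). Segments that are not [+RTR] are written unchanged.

l~ l~ ṭ~ n j l š š j ṣ~ š š š r l š n

From /ṭ/ at 3 leftward: 2 /l/ → [+RTR]; 1 /l/ → [+RTR]; word edge.
From /ṣ/ at 10 leftward: 9 /j/ blocks.
Targets with no active source: positions 4 6 14 15 17 stay [-emphatic].
[+RTR] positions on the surface: 1 2 3 10.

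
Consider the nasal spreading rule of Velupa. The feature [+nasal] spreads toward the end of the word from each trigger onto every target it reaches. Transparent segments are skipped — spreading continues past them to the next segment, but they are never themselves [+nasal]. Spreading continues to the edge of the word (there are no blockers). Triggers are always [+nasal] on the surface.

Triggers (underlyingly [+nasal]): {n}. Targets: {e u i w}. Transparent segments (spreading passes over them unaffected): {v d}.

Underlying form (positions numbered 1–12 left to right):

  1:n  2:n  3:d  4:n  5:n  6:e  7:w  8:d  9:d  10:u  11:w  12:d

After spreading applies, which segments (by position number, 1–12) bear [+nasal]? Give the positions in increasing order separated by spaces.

1 2 4 5 6 7 10 11

From /n/ at 1 rightward: 2 /n/ is itself a trigger — this domain ends here.
From /n/ at 2 rightward: 3 /d/ transparent; 4 /n/ is itself a trigger — this domain ends here.
From /n/ at 4 rightward: 5 /n/ is itself a trigger — this domain ends here.
From /n/ at 5 rightward: 6 /e/ → [+nasal]; 7 /w/ → [+nasal]; 8 /d/ transparent; 9 /d/ transparent; 10 /u/ → [+nasal]; 11 /w/ → [+nasal]; 12 /d/ transparent; word edge.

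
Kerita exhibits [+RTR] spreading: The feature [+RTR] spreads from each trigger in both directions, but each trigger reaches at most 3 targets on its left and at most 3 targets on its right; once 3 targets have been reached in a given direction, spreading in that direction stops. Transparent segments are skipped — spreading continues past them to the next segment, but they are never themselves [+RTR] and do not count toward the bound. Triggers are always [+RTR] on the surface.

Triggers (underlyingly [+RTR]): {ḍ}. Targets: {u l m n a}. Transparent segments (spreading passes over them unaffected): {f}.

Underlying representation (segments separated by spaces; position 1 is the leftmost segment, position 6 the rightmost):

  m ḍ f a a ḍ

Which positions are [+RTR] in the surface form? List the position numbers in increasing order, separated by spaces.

From /ḍ/ at 2 rightward: 3 /f/ transparent; 4 /a/ → [+RTR]; 5 /a/ → [+RTR]; 6 /ḍ/ is itself a trigger — this domain ends here.
From /ḍ/ at 2 leftward: 1 /m/ → [+RTR]; word edge.
From /ḍ/ at 6 rightward: word edge.
From /ḍ/ at 6 leftward: 5 /a/ → [+RTR]; 4 /a/ → [+RTR]; 3 /f/ transparent; 2 /ḍ/ is itself a trigger — this domain ends here.

1 2 4 5 6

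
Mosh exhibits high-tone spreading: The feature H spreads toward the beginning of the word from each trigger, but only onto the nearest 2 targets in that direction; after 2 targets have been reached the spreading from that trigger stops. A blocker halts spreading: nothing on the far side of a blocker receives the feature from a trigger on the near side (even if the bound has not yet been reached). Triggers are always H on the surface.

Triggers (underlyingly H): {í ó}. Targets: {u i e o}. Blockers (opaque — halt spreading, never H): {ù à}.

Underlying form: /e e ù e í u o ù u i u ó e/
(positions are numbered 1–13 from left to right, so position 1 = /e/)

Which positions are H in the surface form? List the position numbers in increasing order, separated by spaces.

From /í/ at 5 leftward: 4 /e/ → H; 3 /ù/ blocks.
From /ó/ at 12 leftward: 11 /u/ → H; 10 /i/ → H; bound reached.
Targets with no active source: positions 1 2 6 7 9 13 stay [-high tone].

4 5 10 11 12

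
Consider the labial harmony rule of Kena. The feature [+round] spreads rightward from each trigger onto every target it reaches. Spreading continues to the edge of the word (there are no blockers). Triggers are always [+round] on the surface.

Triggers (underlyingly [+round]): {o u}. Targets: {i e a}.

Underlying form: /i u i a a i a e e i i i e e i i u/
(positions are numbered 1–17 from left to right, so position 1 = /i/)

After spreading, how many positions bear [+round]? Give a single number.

From /u/ at 2 rightward: 3 /i/ → [+round]; 4 /a/ → [+round]; 5 /a/ → [+round]; 6 /i/ → [+round]; 7 /a/ → [+round]; 8 /e/ → [+round]; 9 /e/ → [+round]; 10 /i/ → [+round]; 11 /i/ → [+round]; 12 /i/ → [+round]; 13 /e/ → [+round]; 14 /e/ → [+round]; 15 /i/ → [+round]; 16 /i/ → [+round]; 17 /u/ is itself a trigger — this domain ends here.
From /u/ at 17 rightward: word edge.
Target with no active source: position 1 stays [-round].
[+round] positions on the surface: 2 3 4 5 6 7 8 9 10 11 12 13 14 15 16 17.

16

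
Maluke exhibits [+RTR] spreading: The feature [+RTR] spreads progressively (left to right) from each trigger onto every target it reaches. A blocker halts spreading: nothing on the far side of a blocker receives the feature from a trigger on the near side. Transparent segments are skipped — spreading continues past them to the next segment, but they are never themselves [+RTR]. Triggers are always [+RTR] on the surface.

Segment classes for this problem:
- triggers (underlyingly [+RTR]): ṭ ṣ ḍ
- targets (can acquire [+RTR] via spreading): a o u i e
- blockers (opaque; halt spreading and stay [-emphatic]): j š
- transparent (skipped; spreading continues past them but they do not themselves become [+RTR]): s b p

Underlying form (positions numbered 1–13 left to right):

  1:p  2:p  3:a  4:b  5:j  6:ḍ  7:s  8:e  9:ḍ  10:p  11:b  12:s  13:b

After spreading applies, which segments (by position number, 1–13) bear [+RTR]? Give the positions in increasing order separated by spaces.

From /ḍ/ at 6 rightward: 7 /s/ transparent; 8 /e/ → [+RTR]; 9 /ḍ/ is itself a trigger — this domain ends here.
From /ḍ/ at 9 rightward: 10 /p/ transparent; 11 /b/ transparent; 12 /s/ transparent; 13 /b/ transparent; word edge.
Target with no active source: position 3 stays [-emphatic].

6 8 9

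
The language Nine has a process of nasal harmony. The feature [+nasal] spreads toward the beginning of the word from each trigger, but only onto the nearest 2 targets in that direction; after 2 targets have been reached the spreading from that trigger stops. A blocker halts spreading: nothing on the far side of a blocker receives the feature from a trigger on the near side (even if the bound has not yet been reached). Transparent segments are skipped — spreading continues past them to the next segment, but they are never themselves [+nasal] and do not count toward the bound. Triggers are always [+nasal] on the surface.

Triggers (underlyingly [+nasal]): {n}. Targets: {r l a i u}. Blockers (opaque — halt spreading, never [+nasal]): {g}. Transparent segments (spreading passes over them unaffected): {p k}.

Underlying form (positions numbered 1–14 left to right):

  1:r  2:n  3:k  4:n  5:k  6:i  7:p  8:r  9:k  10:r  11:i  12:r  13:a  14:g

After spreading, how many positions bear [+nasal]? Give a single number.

From /n/ at 2 leftward: 1 /r/ → [+nasal]; word edge.
From /n/ at 4 leftward: 3 /k/ transparent; 2 /n/ is itself a trigger — this domain ends here.
Targets with no active source: positions 6 8 10 11 12 13 stay [-nasal].
[+nasal] positions on the surface: 1 2 4.

3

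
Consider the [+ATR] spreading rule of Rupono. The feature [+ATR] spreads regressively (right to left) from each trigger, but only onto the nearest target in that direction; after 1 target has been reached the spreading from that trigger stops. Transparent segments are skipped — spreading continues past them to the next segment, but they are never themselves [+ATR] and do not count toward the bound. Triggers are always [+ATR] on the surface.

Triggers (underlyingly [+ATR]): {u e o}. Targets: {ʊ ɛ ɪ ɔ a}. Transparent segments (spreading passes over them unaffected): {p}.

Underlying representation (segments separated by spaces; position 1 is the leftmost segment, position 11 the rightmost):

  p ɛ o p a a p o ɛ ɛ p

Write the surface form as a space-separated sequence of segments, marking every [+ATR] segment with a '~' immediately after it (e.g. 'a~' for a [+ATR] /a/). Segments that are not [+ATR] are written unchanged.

From /o/ at 3 leftward: 2 /ɛ/ → [+ATR]; bound reached.
From /o/ at 8 leftward: 7 /p/ transparent; 6 /a/ → [+ATR]; bound reached.
Targets with no active source: positions 5 9 10 stay [-ATR].
[+ATR] positions on the surface: 2 3 6 8.

p ɛ~ o~ p a a~ p o~ ɛ ɛ p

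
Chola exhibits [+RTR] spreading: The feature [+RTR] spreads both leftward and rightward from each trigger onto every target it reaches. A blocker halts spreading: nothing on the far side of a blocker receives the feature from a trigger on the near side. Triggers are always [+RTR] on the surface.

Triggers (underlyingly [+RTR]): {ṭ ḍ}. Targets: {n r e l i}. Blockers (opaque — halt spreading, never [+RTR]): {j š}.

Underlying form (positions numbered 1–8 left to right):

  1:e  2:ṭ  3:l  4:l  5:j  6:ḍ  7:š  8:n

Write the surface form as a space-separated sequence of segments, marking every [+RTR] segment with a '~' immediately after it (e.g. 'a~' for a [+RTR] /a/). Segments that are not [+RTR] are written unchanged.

e~ ṭ~ l~ l~ j ḍ~ š n

From /ṭ/ at 2 rightward: 3 /l/ → [+RTR]; 4 /l/ → [+RTR]; 5 /j/ blocks.
From /ṭ/ at 2 leftward: 1 /e/ → [+RTR]; word edge.
From /ḍ/ at 6 rightward: 7 /š/ blocks.
From /ḍ/ at 6 leftward: 5 /j/ blocks.
Target with no active source: position 8 stays [-emphatic].
[+RTR] positions on the surface: 1 2 3 4 6.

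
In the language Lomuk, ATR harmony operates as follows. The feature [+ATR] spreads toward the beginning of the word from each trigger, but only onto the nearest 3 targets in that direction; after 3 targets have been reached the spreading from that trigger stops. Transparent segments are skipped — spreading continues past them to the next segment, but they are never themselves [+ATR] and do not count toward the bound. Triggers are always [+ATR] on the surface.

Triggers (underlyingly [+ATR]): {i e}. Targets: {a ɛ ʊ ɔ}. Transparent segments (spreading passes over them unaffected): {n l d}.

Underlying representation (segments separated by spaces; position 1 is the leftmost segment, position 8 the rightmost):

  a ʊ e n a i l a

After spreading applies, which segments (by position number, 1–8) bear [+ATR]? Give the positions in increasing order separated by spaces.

1 2 3 5 6

From /e/ at 3 leftward: 2 /ʊ/ → [+ATR]; 1 /a/ → [+ATR]; word edge.
From /i/ at 6 leftward: 5 /a/ → [+ATR]; 4 /n/ transparent; 3 /e/ is itself a trigger — this domain ends here.
Target with no active source: position 8 stays [-ATR].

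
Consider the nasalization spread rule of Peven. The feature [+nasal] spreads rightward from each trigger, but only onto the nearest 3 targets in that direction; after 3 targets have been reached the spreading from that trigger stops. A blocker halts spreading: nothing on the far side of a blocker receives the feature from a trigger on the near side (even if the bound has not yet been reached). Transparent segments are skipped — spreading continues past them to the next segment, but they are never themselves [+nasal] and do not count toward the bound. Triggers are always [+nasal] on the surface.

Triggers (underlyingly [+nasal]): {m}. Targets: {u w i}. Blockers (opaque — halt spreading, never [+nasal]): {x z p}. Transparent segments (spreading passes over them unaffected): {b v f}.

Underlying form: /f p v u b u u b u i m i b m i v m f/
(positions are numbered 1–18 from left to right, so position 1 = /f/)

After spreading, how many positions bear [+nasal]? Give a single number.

From /m/ at 11 rightward: 12 /i/ → [+nasal]; 13 /b/ transparent; 14 /m/ is itself a trigger — this domain ends here.
From /m/ at 14 rightward: 15 /i/ → [+nasal]; 16 /v/ transparent; 17 /m/ is itself a trigger — this domain ends here.
From /m/ at 17 rightward: 18 /f/ transparent; word edge.
Targets with no active source: positions 4 6 7 9 10 stay [-nasal].
[+nasal] positions on the surface: 11 12 14 15 17.

5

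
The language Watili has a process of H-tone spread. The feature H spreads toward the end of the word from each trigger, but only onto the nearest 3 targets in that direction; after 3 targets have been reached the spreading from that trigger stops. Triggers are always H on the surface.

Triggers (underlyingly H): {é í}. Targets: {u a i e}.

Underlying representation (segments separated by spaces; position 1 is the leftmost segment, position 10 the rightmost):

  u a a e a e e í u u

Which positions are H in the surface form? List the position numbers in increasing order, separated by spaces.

From /í/ at 8 rightward: 9 /u/ → H; 10 /u/ → H; word edge.
Targets with no active source: positions 1 2 3 4 5 6 7 stay [-high tone].

8 9 10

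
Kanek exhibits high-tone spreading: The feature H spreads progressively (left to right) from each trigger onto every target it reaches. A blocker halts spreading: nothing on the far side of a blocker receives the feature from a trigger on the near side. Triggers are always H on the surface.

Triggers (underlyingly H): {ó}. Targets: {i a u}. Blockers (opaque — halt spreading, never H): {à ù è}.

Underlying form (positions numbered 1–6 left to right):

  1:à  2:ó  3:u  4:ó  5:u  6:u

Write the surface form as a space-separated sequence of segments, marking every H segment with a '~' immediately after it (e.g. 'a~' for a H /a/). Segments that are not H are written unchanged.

à ó~ u~ ó~ u~ u~

From /ó/ at 2 rightward: 3 /u/ → H; 4 /ó/ is itself a trigger — this domain ends here.
From /ó/ at 4 rightward: 5 /u/ → H; 6 /u/ → H; word edge.
H positions on the surface: 2 3 4 5 6.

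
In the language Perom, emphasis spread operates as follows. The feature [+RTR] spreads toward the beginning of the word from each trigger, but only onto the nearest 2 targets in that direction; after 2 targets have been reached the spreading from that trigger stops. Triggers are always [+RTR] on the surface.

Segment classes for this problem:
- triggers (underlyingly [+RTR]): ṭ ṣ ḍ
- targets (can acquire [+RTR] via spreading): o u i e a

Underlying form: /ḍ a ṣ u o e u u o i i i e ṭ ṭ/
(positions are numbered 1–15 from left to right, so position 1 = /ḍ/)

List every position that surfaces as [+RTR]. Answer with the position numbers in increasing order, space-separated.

From /ḍ/ at 1 leftward: word edge.
From /ṣ/ at 3 leftward: 2 /a/ → [+RTR]; 1 /ḍ/ is itself a trigger — this domain ends here.
From /ṭ/ at 14 leftward: 13 /e/ → [+RTR]; 12 /i/ → [+RTR]; bound reached.
From /ṭ/ at 15 leftward: 14 /ṭ/ is itself a trigger — this domain ends here.
Targets with no active source: positions 4 5 6 7 8 9 10 11 stay [-emphatic].

1 2 3 12 13 14 15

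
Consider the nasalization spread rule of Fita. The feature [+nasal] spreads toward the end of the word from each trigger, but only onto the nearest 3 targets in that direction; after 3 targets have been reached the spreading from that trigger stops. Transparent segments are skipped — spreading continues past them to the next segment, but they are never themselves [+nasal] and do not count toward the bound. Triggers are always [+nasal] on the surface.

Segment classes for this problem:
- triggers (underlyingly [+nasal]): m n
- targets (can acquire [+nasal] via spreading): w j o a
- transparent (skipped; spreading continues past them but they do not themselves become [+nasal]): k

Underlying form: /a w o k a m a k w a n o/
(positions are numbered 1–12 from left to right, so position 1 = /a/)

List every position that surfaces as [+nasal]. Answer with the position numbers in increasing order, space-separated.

From /m/ at 6 rightward: 7 /a/ → [+nasal]; 8 /k/ transparent; 9 /w/ → [+nasal]; 10 /a/ → [+nasal]; bound reached.
From /n/ at 11 rightward: 12 /o/ → [+nasal]; word edge.
Targets with no active source: positions 1 2 3 5 stay [-nasal].

6 7 9 10 11 12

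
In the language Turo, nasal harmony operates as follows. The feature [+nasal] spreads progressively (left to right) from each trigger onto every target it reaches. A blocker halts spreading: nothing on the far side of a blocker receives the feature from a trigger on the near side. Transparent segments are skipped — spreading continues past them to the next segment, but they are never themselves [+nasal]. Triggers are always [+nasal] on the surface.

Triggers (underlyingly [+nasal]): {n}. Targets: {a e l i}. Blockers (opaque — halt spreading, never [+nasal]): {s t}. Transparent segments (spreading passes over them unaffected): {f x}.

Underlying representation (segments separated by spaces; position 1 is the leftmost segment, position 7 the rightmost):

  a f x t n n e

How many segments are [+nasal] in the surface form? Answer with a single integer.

3

From /n/ at 5 rightward: 6 /n/ is itself a trigger — this domain ends here.
From /n/ at 6 rightward: 7 /e/ → [+nasal]; word edge.
Target with no active source: position 1 stays [-nasal].
[+nasal] positions on the surface: 5 6 7.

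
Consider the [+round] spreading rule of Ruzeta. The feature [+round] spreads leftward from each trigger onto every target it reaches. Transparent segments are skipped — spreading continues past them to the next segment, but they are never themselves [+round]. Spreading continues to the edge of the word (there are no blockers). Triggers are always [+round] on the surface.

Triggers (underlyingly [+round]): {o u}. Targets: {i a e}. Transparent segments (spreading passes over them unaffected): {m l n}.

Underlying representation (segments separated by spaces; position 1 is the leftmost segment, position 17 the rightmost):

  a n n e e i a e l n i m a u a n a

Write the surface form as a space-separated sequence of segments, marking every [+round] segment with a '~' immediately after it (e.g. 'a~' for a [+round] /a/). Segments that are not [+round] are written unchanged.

a~ n n e~ e~ i~ a~ e~ l n i~ m a~ u~ a n a

From /u/ at 14 leftward: 13 /a/ → [+round]; 12 /m/ transparent; 11 /i/ → [+round]; 10 /n/ transparent; 9 /l/ transparent; 8 /e/ → [+round]; 7 /a/ → [+round]; 6 /i/ → [+round]; 5 /e/ → [+round]; 4 /e/ → [+round]; 3 /n/ transparent; 2 /n/ transparent; 1 /a/ → [+round]; word edge.
Targets with no active source: positions 15 17 stay [-round].
[+round] positions on the surface: 1 4 5 6 7 8 11 13 14.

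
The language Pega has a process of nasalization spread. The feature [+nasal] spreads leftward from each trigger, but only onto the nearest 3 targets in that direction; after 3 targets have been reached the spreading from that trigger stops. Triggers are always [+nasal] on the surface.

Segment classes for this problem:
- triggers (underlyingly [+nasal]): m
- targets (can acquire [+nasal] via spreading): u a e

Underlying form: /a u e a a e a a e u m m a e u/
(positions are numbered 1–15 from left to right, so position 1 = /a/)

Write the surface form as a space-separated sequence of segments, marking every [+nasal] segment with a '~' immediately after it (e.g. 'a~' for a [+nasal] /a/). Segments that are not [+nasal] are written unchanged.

From /m/ at 11 leftward: 10 /u/ → [+nasal]; 9 /e/ → [+nasal]; 8 /a/ → [+nasal]; bound reached.
From /m/ at 12 leftward: 11 /m/ is itself a trigger — this domain ends here.
Targets with no active source: positions 1 2 3 4 5 6 7 13 14 15 stay [-nasal].
[+nasal] positions on the surface: 8 9 10 11 12.

a u e a a e a a~ e~ u~ m~ m~ a e u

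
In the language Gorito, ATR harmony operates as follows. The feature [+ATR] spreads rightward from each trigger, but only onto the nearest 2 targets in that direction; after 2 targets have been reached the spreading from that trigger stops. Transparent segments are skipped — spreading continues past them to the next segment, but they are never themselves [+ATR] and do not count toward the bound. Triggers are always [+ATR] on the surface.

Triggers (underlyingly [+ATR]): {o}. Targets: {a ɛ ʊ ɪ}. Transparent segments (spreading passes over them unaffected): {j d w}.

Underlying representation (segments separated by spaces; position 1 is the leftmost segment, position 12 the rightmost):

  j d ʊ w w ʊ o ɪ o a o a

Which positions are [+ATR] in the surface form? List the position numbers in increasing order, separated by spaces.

7 8 9 10 11 12

From /o/ at 7 rightward: 8 /ɪ/ → [+ATR]; 9 /o/ is itself a trigger — this domain ends here.
From /o/ at 9 rightward: 10 /a/ → [+ATR]; 11 /o/ is itself a trigger — this domain ends here.
From /o/ at 11 rightward: 12 /a/ → [+ATR]; word edge.
Targets with no active source: positions 3 6 stay [-ATR].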